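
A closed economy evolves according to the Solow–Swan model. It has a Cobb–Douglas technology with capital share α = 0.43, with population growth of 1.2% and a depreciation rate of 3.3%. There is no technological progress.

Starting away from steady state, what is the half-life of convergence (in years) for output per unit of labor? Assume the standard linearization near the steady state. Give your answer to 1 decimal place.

Near the steady state the convergence rate is λ = (1 − α)(n + δ).
λ = (1 − 0.43) × 0.045 = 0.57 × 0.045 = 0.02565
Half-life = ln 2 / λ = 0.6931 / 0.02565 ≈ 27.02 years

about 27.0 years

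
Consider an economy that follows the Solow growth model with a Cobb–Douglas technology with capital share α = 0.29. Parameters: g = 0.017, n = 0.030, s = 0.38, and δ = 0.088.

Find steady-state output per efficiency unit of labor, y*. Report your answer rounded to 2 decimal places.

In steady state, investment equals break-even investment: s·k^α = (n + g + δ)·k.
Rearranging, k^(1−α) = s / (n + g + δ).
k^0.71 = 0.38 / (0.030 + 0.017 + 0.088) = 0.38 / 0.135 = 2.8148
k* = 2.8148^(1/0.71) ≈ 4.2956
y* = (k*)^α = 4.2956^0.29 ≈ 1.5261

y* = 1.53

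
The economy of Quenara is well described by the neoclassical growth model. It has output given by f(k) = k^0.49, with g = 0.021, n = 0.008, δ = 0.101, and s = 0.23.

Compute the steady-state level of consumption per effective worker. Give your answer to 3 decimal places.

At the steady state, Δk = 0, so s·k^α = (n + g + δ)·k.
Rearranging, k^(1−α) = s / (n + g + δ).
k^0.51 = 0.23 / (0.008 + 0.021 + 0.101) = 0.23 / 0.130 = 1.7692
k* = 1.7692^(1/0.51) ≈ 3.0608
y* = (k*)^α = 3.0608^0.49 ≈ 1.7301
c* = (1 − s)·y* = (1 − 0.23) × 1.7301 ≈ 1.3322

c* = 1.332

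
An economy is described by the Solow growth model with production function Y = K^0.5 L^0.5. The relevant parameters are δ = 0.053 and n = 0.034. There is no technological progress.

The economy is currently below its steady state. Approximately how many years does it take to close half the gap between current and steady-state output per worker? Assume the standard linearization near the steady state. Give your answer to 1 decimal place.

Near the steady state the convergence rate is λ = (1 − α)(n + δ).
λ = (1 − 0.5) × 0.087 = 0.5 × 0.087 = 0.0435
Half-life = ln 2 / λ = 0.6931 / 0.0435 ≈ 15.93 years

half-life ≈ 15.9 years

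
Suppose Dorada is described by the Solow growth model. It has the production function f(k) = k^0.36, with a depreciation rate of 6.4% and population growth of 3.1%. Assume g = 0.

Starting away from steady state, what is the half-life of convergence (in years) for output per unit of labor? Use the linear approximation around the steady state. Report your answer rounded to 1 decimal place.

about 11.4 years

Near the steady state the convergence rate is λ = (1 − α)(n + δ).
λ = (1 − 0.36) × 0.095 = 0.64 × 0.095 = 0.0608
Half-life = ln 2 / λ = 0.6931 / 0.0608 ≈ 11.40 years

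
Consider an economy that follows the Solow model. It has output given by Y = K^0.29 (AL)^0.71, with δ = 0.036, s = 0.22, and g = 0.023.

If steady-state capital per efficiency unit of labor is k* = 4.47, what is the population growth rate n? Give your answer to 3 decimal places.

In steady state, investment equals break-even investment: s·k^α = (n + g + δ)·k.
So s / (n + g + δ) = (k*)^(1−α) = 4.47^0.71 = 2.8955.
Therefore n + g + δ = s / 2.8955 = 0.22 / 2.8955 = 0.0760, so n = 0.0760 − 0.059 = 0.0170.

n ≈ 0.017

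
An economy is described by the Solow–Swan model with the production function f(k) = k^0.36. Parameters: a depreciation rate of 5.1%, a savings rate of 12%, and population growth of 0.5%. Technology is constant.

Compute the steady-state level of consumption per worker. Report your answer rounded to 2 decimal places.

In steady state, investment equals break-even investment: s·k^α = (n + δ)·k.
Dividing both sides by k: k^(1−α) = s / (n + δ).
k^0.64 = 0.12 / (0.005 + 0.051) = 0.12 / 0.056 = 2.1429
k* = 2.1429^(1/0.64) ≈ 3.2900
y* = (k*)^α = 3.2900^0.36 ≈ 1.5353
c* = (1 − s)·y* = (1 − 0.12) × 1.5353 ≈ 1.3511

c* ≈ 1.35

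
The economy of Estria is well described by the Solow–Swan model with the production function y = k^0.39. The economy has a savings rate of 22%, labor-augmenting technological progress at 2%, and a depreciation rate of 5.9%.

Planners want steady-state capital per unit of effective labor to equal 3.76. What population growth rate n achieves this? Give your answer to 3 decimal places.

n ≈ 0.019

At the steady state, Δk = 0, so s·k^α = (n + g + δ)·k.
So s / (n + g + δ) = (k*)^(1−α) = 3.76^0.61 = 2.2432.
Therefore n + g + δ = s / 2.2432 = 0.22 / 2.2432 = 0.0981, so n = 0.0981 − 0.079 = 0.0191.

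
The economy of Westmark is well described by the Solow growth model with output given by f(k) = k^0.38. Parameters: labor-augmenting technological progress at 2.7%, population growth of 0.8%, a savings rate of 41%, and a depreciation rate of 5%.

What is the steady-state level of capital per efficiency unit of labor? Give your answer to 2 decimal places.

k* ≈ 12.65

At the steady state, Δk = 0, so s·k^α = (n + g + δ)·k.
Rearranging, k^(1−α) = s / (n + g + δ).
k^0.62 = 0.41 / (0.008 + 0.027 + 0.050) = 0.41 / 0.085 = 4.8235
k* = 4.8235^(1/0.62) ≈ 12.6531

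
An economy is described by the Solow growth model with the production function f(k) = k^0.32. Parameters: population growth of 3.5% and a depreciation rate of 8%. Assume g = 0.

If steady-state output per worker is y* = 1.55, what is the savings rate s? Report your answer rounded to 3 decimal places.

In steady state, investment equals break-even investment: s·k^α = (n + δ)·k.
Since y* = [s/(n + δ)]^(α/(1−α)), we have s/(n + δ) = (y*)^((1−α)/α) = 1.55^2.125 = 2.5378.
Therefore s = 2.5378 × (n + δ) = 2.5378 × 0.115 = 0.2918.

s ≈ 0.292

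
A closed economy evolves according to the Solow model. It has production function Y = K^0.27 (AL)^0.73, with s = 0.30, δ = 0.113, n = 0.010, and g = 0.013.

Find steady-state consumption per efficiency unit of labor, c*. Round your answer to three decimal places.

In steady state, investment equals break-even investment: s·k^α = (n + g + δ)·k.
Rearranging, k^(1−α) = s / (n + g + δ).
k^0.73 = 0.30 / (0.010 + 0.013 + 0.113) = 0.30 / 0.136 = 2.2059
k* = 2.2059^(1/0.73) ≈ 2.9557
y* = (k*)^α = 2.9557^0.27 ≈ 1.3399
c* = (1 − s)·y* = (1 − 0.30) × 1.3399 ≈ 0.9379

c* = 0.938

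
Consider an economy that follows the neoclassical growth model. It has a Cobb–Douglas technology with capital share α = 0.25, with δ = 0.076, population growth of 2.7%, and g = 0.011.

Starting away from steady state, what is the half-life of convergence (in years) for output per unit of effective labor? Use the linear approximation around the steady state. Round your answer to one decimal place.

about 8.1 years

Near the steady state the convergence rate is λ = (1 − α)(n + g + δ).
λ = (1 − 0.25) × 0.114 = 0.75 × 0.114 = 0.0855
Half-life = ln 2 / λ = 0.6931 / 0.0855 ≈ 8.11 years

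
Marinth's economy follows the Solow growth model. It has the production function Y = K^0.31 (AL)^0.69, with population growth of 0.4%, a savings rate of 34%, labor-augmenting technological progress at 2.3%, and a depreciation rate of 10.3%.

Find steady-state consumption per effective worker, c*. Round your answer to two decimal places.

At the steady state, Δk = 0, so s·k^α = (n + g + δ)·k.
Dividing both sides by k: k^(1−α) = s / (n + g + δ).
k^0.69 = 0.34 / (0.004 + 0.023 + 0.103) = 0.34 / 0.130 = 2.6154
k* = 2.6154^(1/0.69) ≈ 4.0284
y* = (k*)^α = 4.0284^0.31 ≈ 1.5402
c* = (1 − s)·y* = (1 − 0.34) × 1.5402 ≈ 1.0165

c* = 1.02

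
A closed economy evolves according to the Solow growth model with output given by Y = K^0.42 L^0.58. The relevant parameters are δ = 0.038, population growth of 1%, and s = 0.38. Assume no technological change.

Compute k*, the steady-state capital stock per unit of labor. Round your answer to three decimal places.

k* = 35.417

In steady state, investment equals break-even investment: s·k^α = (n + δ)·k.
Rearranging, k^(1−α) = s / (n + δ).
k^0.58 = 0.38 / (0.010 + 0.038) = 0.38 / 0.048 = 7.9167
k* = 7.9167^(1/0.58) ≈ 35.4172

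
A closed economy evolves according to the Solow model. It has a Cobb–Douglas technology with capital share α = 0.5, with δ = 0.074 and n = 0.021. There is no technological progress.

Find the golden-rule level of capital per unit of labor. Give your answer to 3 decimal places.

k_gold ≈ 27.701

The golden rule sets f'(k) = n + δ, i.e. α·k^(α−1) = n + δ.
So k^(1−α) = α / (n + δ) = 0.5 / 0.095 = 5.2632.
k_gold = 5.2632^(1/0.5) ≈ 27.7013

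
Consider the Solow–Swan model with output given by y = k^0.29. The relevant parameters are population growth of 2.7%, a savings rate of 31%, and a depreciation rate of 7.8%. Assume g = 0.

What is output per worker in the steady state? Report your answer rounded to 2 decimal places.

In steady state, investment equals break-even investment: s·k^α = (n + δ)·k.
Dividing both sides by k: k^(1−α) = s / (n + δ).
k^0.71 = 0.31 / (0.027 + 0.078) = 0.31 / 0.105 = 2.9524
k* = 2.9524^(1/0.71) ≈ 4.5943
y* = (k*)^α = 4.5943^0.29 ≈ 1.5561

y* ≈ 1.56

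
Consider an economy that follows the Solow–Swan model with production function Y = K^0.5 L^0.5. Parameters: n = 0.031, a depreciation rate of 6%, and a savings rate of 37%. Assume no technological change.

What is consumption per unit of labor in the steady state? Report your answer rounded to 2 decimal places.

c* = 2.56

Steady state requires s·f(k) = (n + δ)·k, i.e. s·k^α = (n + δ)·k.
Rearranging, k^(1−α) = s / (n + δ).
k^0.5 = 0.37 / (0.031 + 0.060) = 0.37 / 0.091 = 4.0659
k* = 4.0659^(1/0.5) ≈ 16.5315
y* = (k*)^α = 16.5315^0.5 ≈ 4.0659
c* = (1 − s)·y* = (1 − 0.37) × 4.0659 ≈ 2.5615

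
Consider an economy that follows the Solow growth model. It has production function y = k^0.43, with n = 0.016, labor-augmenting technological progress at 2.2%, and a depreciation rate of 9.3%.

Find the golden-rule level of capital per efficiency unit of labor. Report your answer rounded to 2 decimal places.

The golden rule sets f'(k) = n + g + δ, i.e. α·k^(α−1) = n + g + δ.
So k^(1−α) = α / (n + g + δ) = 0.43 / 0.131 = 3.2824.
k_gold = 3.2824^(1/0.57) ≈ 8.0464

k_gold ≈ 8.05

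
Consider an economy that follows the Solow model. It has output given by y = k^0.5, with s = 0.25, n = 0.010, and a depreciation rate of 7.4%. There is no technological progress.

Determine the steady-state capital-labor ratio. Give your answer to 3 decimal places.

k* = 8.858

Steady state requires s·f(k) = (n + δ)·k, i.e. s·k^α = (n + δ)·k.
Rearranging, k^(1−α) = s / (n + δ).
k^0.5 = 0.25 / (0.010 + 0.074) = 0.25 / 0.084 = 2.9762
k* = 2.9762^(1/0.5) ≈ 8.8578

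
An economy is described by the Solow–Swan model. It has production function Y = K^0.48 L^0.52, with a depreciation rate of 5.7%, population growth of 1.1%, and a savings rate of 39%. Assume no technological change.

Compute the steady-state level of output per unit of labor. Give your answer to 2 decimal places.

Steady state requires s·f(k) = (n + δ)·k, i.e. s·k^α = (n + δ)·k.
Dividing both sides by k: k^(1−α) = s / (n + δ).
k^0.52 = 0.39 / (0.011 + 0.057) = 0.39 / 0.068 = 5.7353
k* = 5.7353^(1/0.52) ≈ 28.7582
y* = (k*)^α = 28.7582^0.48 ≈ 5.0142

y* = 5.01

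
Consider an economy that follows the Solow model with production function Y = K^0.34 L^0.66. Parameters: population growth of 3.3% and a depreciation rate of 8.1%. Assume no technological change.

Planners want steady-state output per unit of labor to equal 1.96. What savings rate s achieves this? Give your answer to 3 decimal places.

s ≈ 0.421

In steady state, investment equals break-even investment: s·k^α = (n + δ)·k.
Since y* = [s/(n + δ)]^(α/(1−α)), we have s/(n + δ) = (y*)^((1−α)/α) = 1.96^1.9412 = 3.6926.
Therefore s = 3.6926 × (n + δ) = 3.6926 × 0.114 = 0.4210.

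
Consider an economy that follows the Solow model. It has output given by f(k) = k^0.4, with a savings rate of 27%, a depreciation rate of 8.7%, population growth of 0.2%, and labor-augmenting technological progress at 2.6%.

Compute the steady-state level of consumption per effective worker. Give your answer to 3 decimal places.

c* ≈ 1.290

At the steady state, Δk = 0, so s·k^α = (n + g + δ)·k.
Dividing both sides by k: k^(1−α) = s / (n + g + δ).
k^0.6 = 0.27 / (0.002 + 0.026 + 0.087) = 0.27 / 0.115 = 2.3478
k* = 2.3478^(1/0.6) ≈ 4.1473
y* = (k*)^α = 4.1473^0.4 ≈ 1.7665
c* = (1 − s)·y* = (1 − 0.27) × 1.7665 ≈ 1.2895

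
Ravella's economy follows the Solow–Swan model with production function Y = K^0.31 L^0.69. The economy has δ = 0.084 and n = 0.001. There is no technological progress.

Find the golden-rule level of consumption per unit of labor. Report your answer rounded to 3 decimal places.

c_gold ≈ 1.234

At the golden rule, f'(k) = n + δ, so α·k^(α−1) = n + δ and k_gold = (α/(n + δ))^(1/(1−α)).
k_gold = (0.31/0.085)^(1/0.69) = 3.6471^1.4493 ≈ 6.5228
c_gold = f(k_gold) − (n + δ)·k_gold = 1.7884 − 0.085×6.5228 ≈ 1.2340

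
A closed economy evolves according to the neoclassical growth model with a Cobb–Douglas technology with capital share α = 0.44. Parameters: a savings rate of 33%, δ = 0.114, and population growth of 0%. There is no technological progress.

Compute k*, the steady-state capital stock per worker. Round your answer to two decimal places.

k* = 6.67

At the steady state, Δk = 0, so s·k^α = (n + δ)·k.
Dividing both sides by k: k^(1−α) = s / (n + δ).
k^0.56 = 0.33 / (0.000 + 0.114) = 0.33 / 0.114 = 2.8947
k* = 2.8947^(1/0.56) ≈ 6.6726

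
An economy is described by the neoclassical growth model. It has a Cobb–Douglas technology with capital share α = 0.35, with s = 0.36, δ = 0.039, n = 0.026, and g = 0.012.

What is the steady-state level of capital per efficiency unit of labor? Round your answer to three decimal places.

In steady state, investment equals break-even investment: s·k^α = (n + g + δ)·k.
Rearranging, k^(1−α) = s / (n + g + δ).
k^0.65 = 0.36 / (0.026 + 0.012 + 0.039) = 0.36 / 0.077 = 4.6753
k* = 4.6753^(1/0.65) ≈ 10.7269

k* ≈ 10.727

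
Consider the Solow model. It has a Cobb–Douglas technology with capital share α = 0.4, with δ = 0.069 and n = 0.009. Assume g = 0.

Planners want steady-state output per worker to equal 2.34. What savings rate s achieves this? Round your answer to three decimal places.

Steady state requires s·f(k) = (n + δ)·k, i.e. s·k^α = (n + δ)·k.
Since y* = [s/(n + δ)]^(α/(1−α)), we have s/(n + δ) = (y*)^((1−α)/α) = 2.34^1.5 = 3.5795.
Therefore s = 3.5795 × (n + δ) = 3.5795 × 0.078 = 0.2792.

s ≈ 0.279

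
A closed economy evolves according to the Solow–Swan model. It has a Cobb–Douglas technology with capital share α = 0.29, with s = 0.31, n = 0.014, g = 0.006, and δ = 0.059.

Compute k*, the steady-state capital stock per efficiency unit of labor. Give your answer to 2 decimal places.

k* ≈ 6.86

At the steady state, Δk = 0, so s·k^α = (n + g + δ)·k.
Dividing both sides by k: k^(1−α) = s / (n + g + δ).
k^0.71 = 0.31 / (0.014 + 0.006 + 0.059) = 0.31 / 0.079 = 3.9241
k* = 3.9241^(1/0.71) ≈ 6.8589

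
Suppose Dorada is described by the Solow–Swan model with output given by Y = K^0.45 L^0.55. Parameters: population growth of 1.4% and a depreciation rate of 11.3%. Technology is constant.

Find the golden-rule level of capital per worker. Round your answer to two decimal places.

k_gold ≈ 9.98

The golden rule sets f'(k) = n + δ, i.e. α·k^(α−1) = n + δ.
So k^(1−α) = α / (n + δ) = 0.45 / 0.127 = 3.5433.
k_gold = 3.5433^(1/0.55) ≈ 9.9752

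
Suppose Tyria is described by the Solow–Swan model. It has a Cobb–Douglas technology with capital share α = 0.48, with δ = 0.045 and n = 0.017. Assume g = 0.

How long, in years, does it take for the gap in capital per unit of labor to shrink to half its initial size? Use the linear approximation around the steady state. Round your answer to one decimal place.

Near the steady state the convergence rate is λ = (1 − α)(n + δ).
λ = (1 − 0.48) × 0.062 = 0.52 × 0.062 = 0.03224
Half-life = ln 2 / λ = 0.6931 / 0.03224 ≈ 21.50 years

t_½ ≈ 21.5 years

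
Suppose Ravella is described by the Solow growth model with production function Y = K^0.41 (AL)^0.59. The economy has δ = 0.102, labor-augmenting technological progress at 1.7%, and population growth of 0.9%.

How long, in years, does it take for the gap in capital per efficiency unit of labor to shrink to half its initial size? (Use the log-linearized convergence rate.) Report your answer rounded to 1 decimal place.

Near the steady state the convergence rate is λ = (1 − α)(n + g + δ).
λ = (1 − 0.41) × 0.128 = 0.59 × 0.128 = 0.07552
Half-life = ln 2 / λ = 0.6931 / 0.07552 ≈ 9.18 years

about 9.2 years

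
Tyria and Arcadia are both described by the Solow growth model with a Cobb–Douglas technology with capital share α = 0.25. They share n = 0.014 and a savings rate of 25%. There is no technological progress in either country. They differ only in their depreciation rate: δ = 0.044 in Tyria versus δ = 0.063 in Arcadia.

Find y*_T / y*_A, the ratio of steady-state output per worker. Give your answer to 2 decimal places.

y*_T / y*_A ≈ 1.10

Steady-state y* = [s/(n + δ)]^(α/(1−α)), so the ratio is [ (s_T/(n + δ)_T) / (s_A/(n + δ)_A) ]^0.3333.
s_T/(n + δ)_T = 0.25/0.058 = 4.3103; s_A/(n + δ)_A = 0.25/0.077 = 3.2468.
Ratio = (4.3103/3.2468)^0.3333 = 1.3276^0.3333 ≈ 1.0991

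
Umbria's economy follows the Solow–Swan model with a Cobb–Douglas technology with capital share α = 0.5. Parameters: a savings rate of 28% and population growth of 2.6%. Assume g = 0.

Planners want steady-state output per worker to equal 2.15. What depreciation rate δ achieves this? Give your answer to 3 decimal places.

δ ≈ 0.104

At the steady state, Δk = 0, so s·k^α = (n + δ)·k.
Since y* = [s/(n + δ)]^(α/(1−α)), we have s/(n + δ) = (y*)^((1−α)/α) = 2.15^1 = 2.1500.
Therefore n + δ = s / 2.1500 = 0.28 / 2.1500 = 0.1302, so δ = 0.1302 − 0.026 = 0.1042.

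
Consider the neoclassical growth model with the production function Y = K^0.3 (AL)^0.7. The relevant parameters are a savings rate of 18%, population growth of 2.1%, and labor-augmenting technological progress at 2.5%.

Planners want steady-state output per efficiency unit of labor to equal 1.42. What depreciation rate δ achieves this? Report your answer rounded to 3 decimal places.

δ ≈ 0.033

In steady state, investment equals break-even investment: s·k^α = (n + g + δ)·k.
Since y* = [s/(n + g + δ)]^(α/(1−α)), we have s/(n + g + δ) = (y*)^((1−α)/α) = 1.42^2.3333 = 2.2664.
Therefore n + g + δ = s / 2.2664 = 0.18 / 2.2664 = 0.0794, so δ = 0.0794 − 0.046 = 0.0334.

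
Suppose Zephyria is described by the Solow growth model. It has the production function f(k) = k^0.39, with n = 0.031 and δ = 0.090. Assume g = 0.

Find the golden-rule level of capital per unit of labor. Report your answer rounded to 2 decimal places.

k_gold ≈ 6.81

The golden rule sets f'(k) = n + δ, i.e. α·k^(α−1) = n + δ.
So k^(1−α) = α / (n + δ) = 0.39 / 0.121 = 3.2231.
k_gold = 3.2231^(1/0.61) ≈ 6.8114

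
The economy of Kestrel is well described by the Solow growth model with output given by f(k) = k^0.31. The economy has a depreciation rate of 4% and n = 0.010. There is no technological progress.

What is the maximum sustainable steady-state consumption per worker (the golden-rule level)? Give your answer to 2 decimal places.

c_gold ≈ 1.57

At the golden rule, f'(k) = n + δ, so α·k^(α−1) = n + δ and k_gold = (α/(n + δ))^(1/(1−α)).
k_gold = (0.31/0.050)^(1/0.69) = 6.2000^1.4493 ≈ 14.0739
c_gold = f(k_gold) − (n + δ)·k_gold = 2.2699 − 0.050×14.0739 ≈ 1.5662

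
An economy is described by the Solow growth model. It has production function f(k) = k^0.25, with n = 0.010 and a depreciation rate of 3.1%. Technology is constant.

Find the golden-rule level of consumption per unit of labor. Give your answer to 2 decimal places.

At the golden rule, f'(k) = n + δ, so α·k^(α−1) = n + δ and k_gold = (α/(n + δ))^(1/(1−α)).
k_gold = (0.25/0.041)^(1/0.75) = 6.0976^1.3333 ≈ 11.1392
c_gold = f(k_gold) − (n + δ)·k_gold = 1.8269 − 0.041×11.1392 ≈ 1.3702

c_gold ≈ 1.37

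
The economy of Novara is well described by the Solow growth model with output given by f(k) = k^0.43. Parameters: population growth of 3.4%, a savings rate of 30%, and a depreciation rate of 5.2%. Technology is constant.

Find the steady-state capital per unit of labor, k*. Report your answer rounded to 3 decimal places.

In steady state, investment equals break-even investment: s·k^α = (n + δ)·k.
Dividing both sides by k: k^(1−α) = s / (n + δ).
k^0.57 = 0.30 / (0.034 + 0.052) = 0.30 / 0.086 = 3.4884
k* = 3.4884^(1/0.57) ≈ 8.9532

k* = 8.953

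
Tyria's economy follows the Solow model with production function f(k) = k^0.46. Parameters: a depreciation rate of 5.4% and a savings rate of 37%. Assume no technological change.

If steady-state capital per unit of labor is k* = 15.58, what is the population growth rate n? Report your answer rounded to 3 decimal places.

At the steady state, Δk = 0, so s·k^α = (n + δ)·k.
So s / (n + δ) = (k*)^(1−α) = 15.58^0.54 = 4.4054.
Therefore n + δ = s / 4.4054 = 0.37 / 4.4054 = 0.0840, so n = 0.0840 − 0.054 = 0.0300.

n ≈ 0.030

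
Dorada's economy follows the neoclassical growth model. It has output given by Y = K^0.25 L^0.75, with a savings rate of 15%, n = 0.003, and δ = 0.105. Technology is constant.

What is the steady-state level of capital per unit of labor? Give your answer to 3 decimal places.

In steady state, investment equals break-even investment: s·k^α = (n + δ)·k.
Rearranging, k^(1−α) = s / (n + δ).
k^0.75 = 0.15 / (0.003 + 0.105) = 0.15 / 0.108 = 1.3889
k* = 1.3889^(1/0.75) ≈ 1.5496

k* ≈ 1.550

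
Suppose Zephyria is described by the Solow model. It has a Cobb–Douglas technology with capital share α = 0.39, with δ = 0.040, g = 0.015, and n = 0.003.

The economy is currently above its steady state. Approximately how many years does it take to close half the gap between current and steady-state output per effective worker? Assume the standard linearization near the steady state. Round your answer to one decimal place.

Near the steady state the convergence rate is λ = (1 − α)(n + g + δ).
λ = (1 − 0.39) × 0.058 = 0.61 × 0.058 = 0.03538
Half-life = ln 2 / λ = 0.6931 / 0.03538 ≈ 19.59 years

half-life ≈ 19.6 years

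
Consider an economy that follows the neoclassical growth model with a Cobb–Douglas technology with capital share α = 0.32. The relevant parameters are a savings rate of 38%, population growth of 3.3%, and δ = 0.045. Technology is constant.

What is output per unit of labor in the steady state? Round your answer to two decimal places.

At the steady state, Δk = 0, so s·k^α = (n + δ)·k.
Rearranging, k^(1−α) = s / (n + δ).
k^0.68 = 0.38 / (0.033 + 0.045) = 0.38 / 0.078 = 4.8718
k* = 4.8718^(1/0.68) ≈ 10.2638
y* = (k*)^α = 10.2638^0.32 ≈ 2.1068

y* ≈ 2.11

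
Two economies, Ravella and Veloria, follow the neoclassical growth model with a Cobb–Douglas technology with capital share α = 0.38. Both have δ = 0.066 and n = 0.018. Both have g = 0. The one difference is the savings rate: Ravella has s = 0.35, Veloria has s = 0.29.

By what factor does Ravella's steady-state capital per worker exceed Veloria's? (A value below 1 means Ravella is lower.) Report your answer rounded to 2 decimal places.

ratio ≈ 1.35

Steady-state k* = [s/(n + δ)]^(1/(1−α)), so the ratio is [ (s_R/(n + δ)_R) / (s_V/(n + δ)_V) ]^1.6129.
s_R/(n + δ)_R = 0.35/0.084 = 4.1667; s_V/(n + δ)_V = 0.29/0.084 = 3.4524.
Ratio = (4.1667/3.4524)^1.6129 = 1.2069^1.6129 ≈ 1.3543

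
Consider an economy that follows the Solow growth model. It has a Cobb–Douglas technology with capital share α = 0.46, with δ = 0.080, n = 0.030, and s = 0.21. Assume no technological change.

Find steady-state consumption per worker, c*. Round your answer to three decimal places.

At the steady state, Δk = 0, so s·k^α = (n + δ)·k.
Dividing both sides by k: k^(1−α) = s / (n + δ).
k^0.54 = 0.21 / (0.030 + 0.080) = 0.21 / 0.110 = 1.9091
k* = 1.9091^(1/0.54) ≈ 3.3117
y* = (k*)^α = 3.3117^0.46 ≈ 1.7347
c* = (1 − s)·y* = (1 − 0.21) × 1.7347 ≈ 1.3704

c* ≈ 1.370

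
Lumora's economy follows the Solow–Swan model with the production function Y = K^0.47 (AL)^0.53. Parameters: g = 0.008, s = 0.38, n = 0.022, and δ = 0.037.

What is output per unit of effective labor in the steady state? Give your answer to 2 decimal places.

Steady state requires s·f(k) = (n + g + δ)·k, i.e. s·k^α = (n + g + δ)·k.
Rearranging, k^(1−α) = s / (n + g + δ).
k^0.53 = 0.38 / (0.022 + 0.008 + 0.037) = 0.38 / 0.067 = 5.6716
k* = 5.6716^(1/0.53) ≈ 26.4293
y* = (k*)^α = 26.4293^0.47 ≈ 4.6599

y* ≈ 4.66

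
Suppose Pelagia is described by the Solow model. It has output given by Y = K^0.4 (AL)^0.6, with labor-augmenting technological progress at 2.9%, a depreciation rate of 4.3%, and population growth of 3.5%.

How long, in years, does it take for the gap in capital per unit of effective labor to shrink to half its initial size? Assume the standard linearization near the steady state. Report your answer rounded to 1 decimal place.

about 10.8 years

Near the steady state the convergence rate is λ = (1 − α)(n + g + δ).
λ = (1 − 0.4) × 0.107 = 0.6 × 0.107 = 0.0642
Half-life = ln 2 / λ = 0.6931 / 0.0642 ≈ 10.80 years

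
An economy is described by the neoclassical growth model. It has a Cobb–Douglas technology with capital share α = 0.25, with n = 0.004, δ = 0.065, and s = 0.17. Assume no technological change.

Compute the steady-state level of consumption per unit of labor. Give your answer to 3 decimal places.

c* ≈ 1.121

At the steady state, Δk = 0, so s·k^α = (n + δ)·k.
Dividing both sides by k: k^(1−α) = s / (n + δ).
k^0.75 = 0.17 / (0.004 + 0.065) = 0.17 / 0.069 = 2.4638
k* = 2.4638^(1/0.75) ≈ 3.3277
y* = (k*)^α = 3.3277^0.25 ≈ 1.3506
c* = (1 − s)·y* = (1 − 0.17) × 1.3506 ≈ 1.1210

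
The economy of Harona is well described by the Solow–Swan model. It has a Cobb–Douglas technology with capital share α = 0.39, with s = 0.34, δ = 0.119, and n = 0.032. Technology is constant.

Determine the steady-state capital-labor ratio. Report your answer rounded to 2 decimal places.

k* ≈ 3.78

In steady state, investment equals break-even investment: s·k^α = (n + δ)·k.
Dividing both sides by k: k^(1−α) = s / (n + δ).
k^0.61 = 0.34 / (0.032 + 0.119) = 0.34 / 0.151 = 2.2517
k* = 2.2517^(1/0.61) ≈ 3.7834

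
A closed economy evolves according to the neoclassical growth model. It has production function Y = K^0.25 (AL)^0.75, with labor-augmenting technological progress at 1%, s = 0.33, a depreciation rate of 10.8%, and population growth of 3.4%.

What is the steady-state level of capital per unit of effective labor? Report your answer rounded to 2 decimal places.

k* ≈ 2.81

At the steady state, Δk = 0, so s·k^α = (n + g + δ)·k.
Rearranging, k^(1−α) = s / (n + g + δ).
k^0.75 = 0.33 / (0.034 + 0.010 + 0.108) = 0.33 / 0.152 = 2.1711
k* = 2.1711^(1/0.75) ≈ 2.8113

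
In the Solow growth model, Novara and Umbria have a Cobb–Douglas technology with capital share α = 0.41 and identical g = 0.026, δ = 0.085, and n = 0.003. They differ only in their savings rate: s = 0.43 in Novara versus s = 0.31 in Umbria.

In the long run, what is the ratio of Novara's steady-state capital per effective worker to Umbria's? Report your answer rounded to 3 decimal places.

ratio ≈ 1.741

Steady-state k* = [s/(n + g + δ)]^(1/(1−α)), so the ratio is [ (s_N/(n + g + δ)_N) / (s_U/(n + g + δ)_U) ]^1.6949.
s_N/(n + g + δ)_N = 0.43/0.114 = 3.7719; s_U/(n + g + δ)_U = 0.31/0.114 = 2.7193.
Ratio = (3.7719/2.7193)^1.6949 = 1.3871^1.6949 ≈ 1.7412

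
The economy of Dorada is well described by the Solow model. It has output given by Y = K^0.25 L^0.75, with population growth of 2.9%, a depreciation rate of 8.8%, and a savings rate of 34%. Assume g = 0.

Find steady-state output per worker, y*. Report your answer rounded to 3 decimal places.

At the steady state, Δk = 0, so s·k^α = (n + δ)·k.
Rearranging, k^(1−α) = s / (n + δ).
k^0.75 = 0.34 / (0.029 + 0.088) = 0.34 / 0.117 = 2.9060
k* = 2.9060^(1/0.75) ≈ 4.1469
y* = (k*)^α = 4.1469^0.25 ≈ 1.4270

y* = 1.427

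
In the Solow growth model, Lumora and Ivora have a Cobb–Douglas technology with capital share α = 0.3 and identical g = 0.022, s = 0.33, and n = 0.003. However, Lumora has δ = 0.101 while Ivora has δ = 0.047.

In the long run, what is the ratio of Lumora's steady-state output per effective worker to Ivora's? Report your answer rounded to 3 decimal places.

Steady-state y* = [s/(n + g + δ)]^(α/(1−α)), so the ratio is [ (s_L/(n + g + δ)_L) / (s_I/(n + g + δ)_I) ]^0.4286.
s_L/(n + g + δ)_L = 0.33/0.126 = 2.6190; s_I/(n + g + δ)_I = 0.33/0.072 = 4.5833.
Ratio = (2.6190/4.5833)^0.4286 = 0.5714^0.4286 ≈ 0.7867

y*_L / y*_I ≈ 0.787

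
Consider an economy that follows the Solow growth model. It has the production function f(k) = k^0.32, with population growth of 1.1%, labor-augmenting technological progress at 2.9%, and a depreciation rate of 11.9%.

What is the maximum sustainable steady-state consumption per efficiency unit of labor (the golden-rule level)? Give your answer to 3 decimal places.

c_gold ≈ 0.945

At the golden rule, f'(k) = n + g + δ, so α·k^(α−1) = n + g + δ and k_gold = (α/(n + g + δ))^(1/(1−α)).
k_gold = (0.32/0.159)^(1/0.68) = 2.0126^1.4706 ≈ 2.7971
c_gold = f(k_gold) − (n + g + δ)·k_gold = 1.3898 − 0.159×2.7971 ≈ 0.9451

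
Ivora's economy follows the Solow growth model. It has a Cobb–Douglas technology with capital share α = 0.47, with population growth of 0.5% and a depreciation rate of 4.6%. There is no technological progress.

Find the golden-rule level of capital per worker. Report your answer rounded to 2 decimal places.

The golden rule sets f'(k) = n + δ, i.e. α·k^(α−1) = n + δ.
So k^(1−α) = α / (n + δ) = 0.47 / 0.051 = 9.2157.
k_gold = 9.2157^(1/0.53) ≈ 66.0488

k_gold ≈ 66.05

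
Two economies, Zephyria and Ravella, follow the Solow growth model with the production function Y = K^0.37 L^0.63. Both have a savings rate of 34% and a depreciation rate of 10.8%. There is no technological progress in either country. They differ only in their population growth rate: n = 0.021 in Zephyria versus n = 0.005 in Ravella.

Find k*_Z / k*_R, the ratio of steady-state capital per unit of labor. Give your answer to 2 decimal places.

k*_Z / k*_R ≈ 0.81

Steady-state k* = [s/(n + δ)]^(1/(1−α)), so the ratio is [ (s_Z/(n + δ)_Z) / (s_R/(n + δ)_R) ]^1.5873.
s_Z/(n + δ)_Z = 0.34/0.129 = 2.6357; s_R/(n + δ)_R = 0.34/0.113 = 3.0088.
Ratio = (2.6357/3.0088)^1.5873 = 0.8760^1.5873 ≈ 0.8105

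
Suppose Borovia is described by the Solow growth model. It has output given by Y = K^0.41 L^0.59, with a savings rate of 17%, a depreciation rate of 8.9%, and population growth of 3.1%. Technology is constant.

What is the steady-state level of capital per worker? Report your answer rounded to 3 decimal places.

Steady state requires s·f(k) = (n + δ)·k, i.e. s·k^α = (n + δ)·k.
Dividing both sides by k: k^(1−α) = s / (n + δ).
k^0.59 = 0.17 / (0.031 + 0.089) = 0.17 / 0.120 = 1.4167
k* = 1.4167^(1/0.59) ≈ 1.8047

k* = 1.805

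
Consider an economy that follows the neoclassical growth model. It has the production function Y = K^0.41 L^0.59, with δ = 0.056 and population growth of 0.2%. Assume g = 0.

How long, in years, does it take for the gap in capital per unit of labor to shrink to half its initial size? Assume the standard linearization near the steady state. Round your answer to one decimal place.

Near the steady state the convergence rate is λ = (1 − α)(n + δ).
λ = (1 − 0.41) × 0.058 = 0.59 × 0.058 = 0.03422
Half-life = ln 2 / λ = 0.6931 / 0.03422 ≈ 20.25 years

half-life ≈ 20.3 years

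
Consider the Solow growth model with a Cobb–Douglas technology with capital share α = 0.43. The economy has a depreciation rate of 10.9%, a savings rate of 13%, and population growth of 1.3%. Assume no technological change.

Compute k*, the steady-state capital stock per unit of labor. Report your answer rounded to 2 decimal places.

Steady state requires s·f(k) = (n + δ)·k, i.e. s·k^α = (n + δ)·k.
Rearranging, k^(1−α) = s / (n + δ).
k^0.57 = 0.13 / (0.013 + 0.109) = 0.13 / 0.122 = 1.0656
k* = 1.0656^(1/0.57) ≈ 1.1179

k* = 1.12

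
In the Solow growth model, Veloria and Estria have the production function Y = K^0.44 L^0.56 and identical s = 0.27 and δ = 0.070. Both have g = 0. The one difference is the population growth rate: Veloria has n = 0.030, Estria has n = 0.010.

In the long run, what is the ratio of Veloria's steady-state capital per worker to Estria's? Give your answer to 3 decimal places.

ratio ≈ 0.671

Steady-state k* = [s/(n + δ)]^(1/(1−α)), so the ratio is [ (s_V/(n + δ)_V) / (s_E/(n + δ)_E) ]^1.7857.
s_V/(n + δ)_V = 0.27/0.100 = 2.7000; s_E/(n + δ)_E = 0.27/0.080 = 3.3750.
Ratio = (2.7000/3.3750)^1.7857 = 0.8000^1.7857 ≈ 0.6713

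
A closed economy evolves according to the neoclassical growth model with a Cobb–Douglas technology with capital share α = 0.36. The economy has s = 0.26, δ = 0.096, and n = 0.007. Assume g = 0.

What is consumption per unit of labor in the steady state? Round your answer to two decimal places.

Steady state requires s·f(k) = (n + δ)·k, i.e. s·k^α = (n + δ)·k.
Rearranging, k^(1−α) = s / (n + δ).
k^0.64 = 0.26 / (0.007 + 0.096) = 0.26 / 0.103 = 2.5243
k* = 2.5243^(1/0.64) ≈ 4.2496
y* = (k*)^α = 4.2496^0.36 ≈ 1.6835
c* = (1 − s)·y* = (1 − 0.26) × 1.6835 ≈ 1.2458

c* ≈ 1.25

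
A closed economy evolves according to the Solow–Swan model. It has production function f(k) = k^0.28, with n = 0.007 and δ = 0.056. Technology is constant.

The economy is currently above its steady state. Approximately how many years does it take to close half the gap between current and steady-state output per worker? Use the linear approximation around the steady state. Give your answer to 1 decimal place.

Near the steady state the convergence rate is λ = (1 − α)(n + δ).
λ = (1 − 0.28) × 0.063 = 0.72 × 0.063 = 0.04536
Half-life = ln 2 / λ = 0.6931 / 0.04536 ≈ 15.28 years

t_½ ≈ 15.3 years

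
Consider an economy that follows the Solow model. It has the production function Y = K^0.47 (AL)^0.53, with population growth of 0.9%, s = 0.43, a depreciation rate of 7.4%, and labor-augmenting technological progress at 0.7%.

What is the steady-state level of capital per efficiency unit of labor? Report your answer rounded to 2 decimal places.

k* = 19.12

Steady state requires s·f(k) = (n + g + δ)·k, i.e. s·k^α = (n + g + δ)·k.
Dividing both sides by k: k^(1−α) = s / (n + g + δ).
k^0.53 = 0.43 / (0.009 + 0.007 + 0.074) = 0.43 / 0.090 = 4.7778
k* = 4.7778^(1/0.53) ≈ 19.1233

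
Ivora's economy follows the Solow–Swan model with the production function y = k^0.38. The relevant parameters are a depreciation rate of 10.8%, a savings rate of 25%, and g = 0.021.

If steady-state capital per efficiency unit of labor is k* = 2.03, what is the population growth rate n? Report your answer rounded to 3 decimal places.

n ≈ 0.032

At the steady state, Δk = 0, so s·k^α = (n + g + δ)·k.
So s / (n + g + δ) = (k*)^(1−α) = 2.03^0.62 = 1.5511.
Therefore n + g + δ = s / 1.5511 = 0.25 / 1.5511 = 0.1612, so n = 0.1612 − 0.129 = 0.0322.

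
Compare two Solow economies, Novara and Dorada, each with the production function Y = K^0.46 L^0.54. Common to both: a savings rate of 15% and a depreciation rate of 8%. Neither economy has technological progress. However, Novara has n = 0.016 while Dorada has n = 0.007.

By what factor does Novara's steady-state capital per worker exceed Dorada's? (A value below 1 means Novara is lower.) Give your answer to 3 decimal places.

k*_N / k*_D ≈ 0.833

Steady-state k* = [s/(n + δ)]^(1/(1−α)), so the ratio is [ (s_N/(n + δ)_N) / (s_D/(n + δ)_D) ]^1.8519.
s_N/(n + δ)_N = 0.15/0.096 = 1.5625; s_D/(n + δ)_D = 0.15/0.087 = 1.7241.
Ratio = (1.5625/1.7241)^1.8519 = 0.9063^1.8519 ≈ 0.8334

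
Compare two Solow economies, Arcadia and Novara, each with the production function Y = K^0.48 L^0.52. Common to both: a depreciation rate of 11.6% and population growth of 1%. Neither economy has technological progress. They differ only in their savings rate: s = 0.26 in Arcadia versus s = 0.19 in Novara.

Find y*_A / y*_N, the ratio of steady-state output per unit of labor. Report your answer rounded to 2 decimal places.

y*_A / y*_N ≈ 1.34

Steady-state y* = [s/(n + δ)]^(α/(1−α)), so the ratio is [ (s_A/(n + δ)_A) / (s_N/(n + δ)_N) ]^0.9231.
s_A/(n + δ)_A = 0.26/0.126 = 2.0635; s_N/(n + δ)_N = 0.19/0.126 = 1.5079.
Ratio = (2.0635/1.5079)^0.9231 = 1.3685^0.9231 ≈ 1.3359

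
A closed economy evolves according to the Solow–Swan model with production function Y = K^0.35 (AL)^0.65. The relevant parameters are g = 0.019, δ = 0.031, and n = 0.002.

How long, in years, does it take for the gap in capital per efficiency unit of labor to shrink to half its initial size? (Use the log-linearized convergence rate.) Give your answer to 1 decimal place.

Near the steady state the convergence rate is λ = (1 − α)(n + g + δ).
λ = (1 − 0.35) × 0.052 = 0.65 × 0.052 = 0.0338
Half-life = ln 2 / λ = 0.6931 / 0.0338 ≈ 20.51 years

t_½ ≈ 20.5 years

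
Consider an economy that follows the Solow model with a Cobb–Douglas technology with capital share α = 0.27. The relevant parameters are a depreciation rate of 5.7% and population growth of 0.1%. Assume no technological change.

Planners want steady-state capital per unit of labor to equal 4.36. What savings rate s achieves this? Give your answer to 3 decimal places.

At the steady state, Δk = 0, so s·k^α = (n + δ)·k.
So s / (n + δ) = (k*)^(1−α) = 4.36^0.73 = 2.9297.
Therefore s = 2.9297 × (n + δ) = 2.9297 × 0.058 = 0.1699.

s ≈ 0.170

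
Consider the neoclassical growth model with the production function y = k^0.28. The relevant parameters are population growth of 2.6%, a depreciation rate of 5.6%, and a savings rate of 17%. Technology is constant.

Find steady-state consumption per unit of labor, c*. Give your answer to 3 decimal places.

c* ≈ 1.102

At the steady state, Δk = 0, so s·k^α = (n + δ)·k.
Rearranging, k^(1−α) = s / (n + δ).
k^0.72 = 0.17 / (0.026 + 0.056) = 0.17 / 0.082 = 2.0732
k* = 2.0732^(1/0.72) ≈ 2.7528
y* = (k*)^α = 2.7528^0.28 ≈ 1.3278
c* = (1 − s)·y* = (1 − 0.17) × 1.3278 ≈ 1.1021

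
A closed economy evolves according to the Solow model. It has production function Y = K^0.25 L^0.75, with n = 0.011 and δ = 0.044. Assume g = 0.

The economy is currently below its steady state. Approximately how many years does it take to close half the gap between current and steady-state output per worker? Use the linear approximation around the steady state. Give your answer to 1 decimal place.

Near the steady state the convergence rate is λ = (1 − α)(n + δ).
λ = (1 − 0.25) × 0.055 = 0.75 × 0.055 = 0.04125
Half-life = ln 2 / λ = 0.6931 / 0.04125 ≈ 16.80 years

t_½ ≈ 16.8 years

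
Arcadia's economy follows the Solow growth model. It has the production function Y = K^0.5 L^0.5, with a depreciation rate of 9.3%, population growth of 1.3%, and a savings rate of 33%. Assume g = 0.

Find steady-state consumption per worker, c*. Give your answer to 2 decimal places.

In steady state, investment equals break-even investment: s·k^α = (n + δ)·k.
Dividing both sides by k: k^(1−α) = s / (n + δ).
k^0.5 = 0.33 / (0.013 + 0.093) = 0.33 / 0.106 = 3.1132
k* = 3.1132^(1/0.5) ≈ 9.6920
y* = (k*)^α = 9.6920^0.5 ≈ 3.1132
c* = (1 − s)·y* = (1 − 0.33) × 3.1132 ≈ 2.0858

c* = 2.09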